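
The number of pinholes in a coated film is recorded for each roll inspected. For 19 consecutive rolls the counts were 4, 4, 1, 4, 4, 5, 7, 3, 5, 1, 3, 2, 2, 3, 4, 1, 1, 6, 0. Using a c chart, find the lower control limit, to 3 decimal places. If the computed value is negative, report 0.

0.000

c̄ = (4 + 4 + 1 + 4 + 4 + 5 + 7 + 3 + 5 + 1 + 3 + 2 + 2 + 3 + 4 + 1 + 1 + 6 + 0) / 19 = 60 / 19 = 3.1579
LCL = c̄ − 3√c̄ = 3.1579 − 3 × 1.7770 = -2.1732 → 0 (cannot be negative)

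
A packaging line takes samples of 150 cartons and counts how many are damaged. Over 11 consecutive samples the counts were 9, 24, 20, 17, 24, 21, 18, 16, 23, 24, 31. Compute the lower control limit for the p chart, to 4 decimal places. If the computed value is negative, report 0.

0.0532

p̄ = Σdᵢ / (k·n) = 227 / (11 × 150) = 0.13758
LCL = p̄ − 3·√(p̄(1−p̄)/n) = 0.13758 − 3 × 0.02812 = 0.05320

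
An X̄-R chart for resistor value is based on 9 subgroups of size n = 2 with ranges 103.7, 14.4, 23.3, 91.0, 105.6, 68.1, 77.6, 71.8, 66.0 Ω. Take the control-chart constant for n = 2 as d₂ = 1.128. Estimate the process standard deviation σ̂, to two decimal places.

R̄ = (103.7 + 14.4 + 23.3 + 91.0 + 105.6 + 68.1 + 77.6 + 71.8 + 66.0) / 9 = 69.0556
σ̂ = R̄ / d₂ = 69.0556 / 1.128 = 61.2195

61.22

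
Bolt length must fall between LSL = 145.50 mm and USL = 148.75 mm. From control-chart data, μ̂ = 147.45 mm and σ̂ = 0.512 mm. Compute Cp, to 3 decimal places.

Cp = (USL − LSL) / (6σ̂) = (148.75 − 145.50) / (6 × 0.512) = 3.2500 / 3.0720 = 1.0579

1.058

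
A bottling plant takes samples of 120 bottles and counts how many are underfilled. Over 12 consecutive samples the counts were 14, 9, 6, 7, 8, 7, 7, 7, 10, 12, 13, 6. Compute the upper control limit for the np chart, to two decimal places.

17.42

p̄ = Σdᵢ / (k·n) = 106 / (12 × 120) = 0.07361
UCL = np̄ + 3·√(np̄(1−p̄)) = 8.8333 + 3 × √(8.8333×0.92639) = 8.8333 + 3 × 2.8606 = 17.4152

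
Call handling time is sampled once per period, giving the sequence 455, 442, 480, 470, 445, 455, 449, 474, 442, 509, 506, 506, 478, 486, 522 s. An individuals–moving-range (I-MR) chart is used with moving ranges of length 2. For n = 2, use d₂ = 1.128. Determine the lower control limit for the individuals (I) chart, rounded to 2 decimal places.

X̄ = (455 + 442 + 480 + 470 + 445 + 455 + 449 + 474 + 442 + 509 + 506 + 506 + 478 + 486 + 522) / 15 = 474.6000
Moving ranges: 13, 38, 10, 25, 10, 6, 25, 32, 67, 3, 0, 28, 8, 36; M̄R̄ = 301.0000 / 14 = 21.5000
LCL = X̄ − 3·M̄R̄/d₂ = 474.6000 − 3 × 21.5000 / 1.128 = 417.4191

417.42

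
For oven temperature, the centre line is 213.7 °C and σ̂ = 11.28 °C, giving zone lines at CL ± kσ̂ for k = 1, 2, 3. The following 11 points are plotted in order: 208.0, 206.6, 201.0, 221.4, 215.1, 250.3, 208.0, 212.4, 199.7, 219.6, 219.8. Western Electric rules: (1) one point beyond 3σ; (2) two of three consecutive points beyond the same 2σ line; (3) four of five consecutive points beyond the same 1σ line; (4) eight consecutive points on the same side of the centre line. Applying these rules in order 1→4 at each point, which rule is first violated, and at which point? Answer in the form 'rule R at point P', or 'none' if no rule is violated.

rule 1 at point 6

Zone of each point (C = within 1σ̂, B = 1σ̂–2σ̂, A = 2σ̂–3σ̂, * = beyond 3σ̂; sign = side of CL): 1:-C, 2:-C, 3:-B, 4:+C, 5:+C, 6:+*, 7:-C, 8:-C, 9:-B, 10:+C, 11:+C
Rule 1 (one point beyond the 3σ limits) is satisfied at point 6.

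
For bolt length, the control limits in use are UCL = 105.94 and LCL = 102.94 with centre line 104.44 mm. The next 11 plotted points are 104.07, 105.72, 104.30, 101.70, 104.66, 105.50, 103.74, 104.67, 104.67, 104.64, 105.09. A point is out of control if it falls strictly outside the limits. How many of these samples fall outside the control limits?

1

Compare each point to [102.94, 105.94]: sample 4 = 101.70 < LCL.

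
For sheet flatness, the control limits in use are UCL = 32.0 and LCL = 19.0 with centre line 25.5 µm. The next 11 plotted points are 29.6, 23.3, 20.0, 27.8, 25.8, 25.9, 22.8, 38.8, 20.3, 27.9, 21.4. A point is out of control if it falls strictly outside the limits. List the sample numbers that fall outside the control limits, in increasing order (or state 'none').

8

Compare each point to [19.0, 32.0]: sample 8 = 38.8 > UCL.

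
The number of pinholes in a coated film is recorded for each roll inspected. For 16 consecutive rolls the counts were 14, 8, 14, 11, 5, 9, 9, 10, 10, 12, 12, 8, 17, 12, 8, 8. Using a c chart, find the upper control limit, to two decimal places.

20.13

c̄ = (14 + 8 + 14 + 11 + 5 + 9 + 9 + 10 + 10 + 12 + 12 + 8 + 17 + 12 + 8 + 8) / 16 = 167 / 16 = 10.4375
UCL = c̄ + 3√c̄ = 10.4375 + 3 × √10.4375 = 10.4375 + 3 × 3.2307 = 20.1296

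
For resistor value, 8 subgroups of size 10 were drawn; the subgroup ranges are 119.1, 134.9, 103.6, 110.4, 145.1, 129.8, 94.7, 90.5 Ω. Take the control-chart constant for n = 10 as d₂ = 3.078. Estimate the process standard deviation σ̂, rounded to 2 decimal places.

37.69

R̄ = (119.1 + 134.9 + 103.6 + 110.4 + 145.1 + 129.8 + 94.7 + 90.5) / 8 = 116.0125
σ̂ = R̄ / d₂ = 116.0125 / 3.078 = 37.6909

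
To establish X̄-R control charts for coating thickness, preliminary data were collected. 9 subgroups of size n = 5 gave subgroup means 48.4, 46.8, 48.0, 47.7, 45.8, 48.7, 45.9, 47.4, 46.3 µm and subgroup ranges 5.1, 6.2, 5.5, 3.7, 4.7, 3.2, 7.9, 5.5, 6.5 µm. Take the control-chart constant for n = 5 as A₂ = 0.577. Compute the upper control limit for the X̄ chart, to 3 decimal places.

X̄̄ = (48.4 + 46.8 + 48.0 + 47.7 + 45.8 + 48.7 + 45.9 + 47.4 + 46.3) / 9 = 425.0000 / 9 = 47.2222
R̄ = (5.1 + 6.2 + 5.5 + 3.7 + 4.7 + 3.2 + 7.9 + 5.5 + 6.5) / 9 = 48.3000 / 9 = 5.3667
UCL = X̄̄ + A₂·R̄ = 47.2222 + 0.577 × 5.3667 = 50.3188

50.319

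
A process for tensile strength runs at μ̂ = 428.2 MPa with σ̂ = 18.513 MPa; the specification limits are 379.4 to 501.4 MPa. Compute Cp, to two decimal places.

1.10

Cp = (USL − LSL) / (6σ̂) = (501.4 − 379.4) / (6 × 18.513) = 122.0000 / 111.0780 = 1.0983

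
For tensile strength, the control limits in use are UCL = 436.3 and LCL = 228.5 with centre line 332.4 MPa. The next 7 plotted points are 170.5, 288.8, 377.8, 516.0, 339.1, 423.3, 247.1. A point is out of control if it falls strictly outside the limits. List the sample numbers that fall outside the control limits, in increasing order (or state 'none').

1, 4

Compare each point to [228.5, 436.3]: sample 1 = 170.5 < LCL; sample 4 = 516.0 > UCL.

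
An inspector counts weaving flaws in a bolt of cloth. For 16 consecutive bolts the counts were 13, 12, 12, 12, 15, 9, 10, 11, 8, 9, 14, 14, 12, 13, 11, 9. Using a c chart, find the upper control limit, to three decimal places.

c̄ = (13 + 12 + 12 + 12 + 15 + 9 + 10 + 11 + 8 + 9 + 14 + 14 + 12 + 13 + 11 + 9) / 16 = 184 / 16 = 11.5000
UCL = c̄ + 3√c̄ = 11.5000 + 3 × √11.5000 = 11.5000 + 3 × 3.3912 = 21.6735

21.673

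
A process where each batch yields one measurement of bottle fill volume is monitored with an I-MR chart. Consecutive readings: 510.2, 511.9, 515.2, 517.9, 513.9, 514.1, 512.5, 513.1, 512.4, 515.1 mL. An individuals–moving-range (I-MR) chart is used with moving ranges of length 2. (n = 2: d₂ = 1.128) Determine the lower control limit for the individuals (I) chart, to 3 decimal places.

508.459

X̄ = (510.2 + 511.9 + 515.2 + 517.9 + 513.9 + 514.1 + 512.5 + 513.1 + 512.4 + 515.1) / 10 = 513.6300
Moving ranges: 1.7, 3.3, 2.7, 4.0, 0.2, 1.6, 0.6, 0.7, 2.7; M̄R̄ = 17.5000 / 9 = 1.9444
LCL = X̄ − 3·M̄R̄/d₂ = 513.6300 − 3 × 1.9444 / 1.128 = 508.4586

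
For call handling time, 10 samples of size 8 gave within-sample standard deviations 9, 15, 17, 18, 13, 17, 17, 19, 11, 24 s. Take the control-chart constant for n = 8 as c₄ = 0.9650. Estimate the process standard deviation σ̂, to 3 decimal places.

s̄ = (9 + 15 + 17 + 18 + 13 + 17 + 17 + 19 + 11 + 24) / 10 = 16.0000
σ̂ = s̄ / c₄ = 16.0000 / 0.9650 = 16.5803

16.580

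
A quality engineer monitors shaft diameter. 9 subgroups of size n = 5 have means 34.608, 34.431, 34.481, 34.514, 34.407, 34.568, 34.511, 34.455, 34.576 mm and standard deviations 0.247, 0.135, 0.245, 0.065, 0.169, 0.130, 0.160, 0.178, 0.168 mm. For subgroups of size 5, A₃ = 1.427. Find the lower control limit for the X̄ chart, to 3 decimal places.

34.268

X̄̄ = (34.608 + 34.431 + 34.481 + 34.514 + 34.407 + 34.568 + 34.511 + 34.455 + 34.576) / 9 = 34.5057
s̄ = (0.247 + 0.135 + 0.245 + 0.065 + 0.169 + 0.130 + 0.160 + 0.178 + 0.168) / 9 = 0.1663
LCL = X̄̄ − A₃·s̄ = 34.5057 − 1.427 × 0.1663 = 34.2683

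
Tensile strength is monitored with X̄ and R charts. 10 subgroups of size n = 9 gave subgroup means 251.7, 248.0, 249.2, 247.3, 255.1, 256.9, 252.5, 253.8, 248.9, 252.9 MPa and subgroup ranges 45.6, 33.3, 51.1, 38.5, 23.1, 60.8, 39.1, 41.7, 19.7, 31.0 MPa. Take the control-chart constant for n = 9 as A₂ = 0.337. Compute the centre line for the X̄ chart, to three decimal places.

251.630

X̄̄ = (251.7 + 248.0 + 249.2 + 247.3 + 255.1 + 256.9 + 252.5 + 253.8 + 248.9 + 252.9) / 10 = 2516.3000 / 10 = 251.6300
CL = X̄̄ = 251.6300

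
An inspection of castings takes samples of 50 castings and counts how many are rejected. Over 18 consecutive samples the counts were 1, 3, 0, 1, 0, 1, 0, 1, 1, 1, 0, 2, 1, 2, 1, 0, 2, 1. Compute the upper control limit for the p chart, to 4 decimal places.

p̄ = Σdᵢ / (k·n) = 18 / (18 × 50) = 0.02000
UCL = p̄ + 3·√(p̄(1−p̄)/n) = 0.02000 + 3 × √(0.02000×0.98000/50) = 0.02000 + 3 × 0.01980 = 0.07940

0.0794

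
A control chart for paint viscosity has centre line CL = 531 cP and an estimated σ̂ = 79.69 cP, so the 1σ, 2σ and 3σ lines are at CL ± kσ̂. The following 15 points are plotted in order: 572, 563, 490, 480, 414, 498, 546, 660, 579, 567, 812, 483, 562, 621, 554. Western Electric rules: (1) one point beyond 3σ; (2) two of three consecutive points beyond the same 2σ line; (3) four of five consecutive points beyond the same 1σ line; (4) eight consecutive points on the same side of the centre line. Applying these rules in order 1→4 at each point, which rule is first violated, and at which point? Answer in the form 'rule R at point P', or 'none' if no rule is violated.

Zone of each point (C = within 1σ̂, B = 1σ̂–2σ̂, A = 2σ̂–3σ̂, * = beyond 3σ̂; sign = side of CL): 1:+C, 2:+C, 3:-C, 4:-C, 5:-B, 6:-C, 7:+C, 8:+B, 9:+C, 10:+C, 11:+*, 12:-C, 13:+C, 14:+B, 15:+C
Rule 1 (one point beyond the 3σ limits) is satisfied at point 11.

rule 1 at point 11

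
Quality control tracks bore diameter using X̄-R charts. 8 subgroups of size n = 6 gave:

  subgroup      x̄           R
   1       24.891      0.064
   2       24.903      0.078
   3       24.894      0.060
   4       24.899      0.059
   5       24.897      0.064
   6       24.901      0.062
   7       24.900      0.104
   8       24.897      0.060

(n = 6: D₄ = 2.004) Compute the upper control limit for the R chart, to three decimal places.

0.138

R̄ = (0.064 + 0.078 + 0.060 + 0.059 + 0.064 + 0.062 + 0.104 + 0.060) / 8 = 0.5510 / 8 = 0.0689
UCL_R = D₄·R̄ = 2.004 × 0.0689 = 0.1380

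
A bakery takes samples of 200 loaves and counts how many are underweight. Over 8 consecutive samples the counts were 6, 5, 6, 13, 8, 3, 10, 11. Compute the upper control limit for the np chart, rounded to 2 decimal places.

15.94

p̄ = Σdᵢ / (k·n) = 62 / (8 × 200) = 0.03875
UCL = np̄ + 3·√(np̄(1−p̄)) = 7.7500 + 3 × √(7.7500×0.96125) = 7.7500 + 3 × 2.7294 = 15.9382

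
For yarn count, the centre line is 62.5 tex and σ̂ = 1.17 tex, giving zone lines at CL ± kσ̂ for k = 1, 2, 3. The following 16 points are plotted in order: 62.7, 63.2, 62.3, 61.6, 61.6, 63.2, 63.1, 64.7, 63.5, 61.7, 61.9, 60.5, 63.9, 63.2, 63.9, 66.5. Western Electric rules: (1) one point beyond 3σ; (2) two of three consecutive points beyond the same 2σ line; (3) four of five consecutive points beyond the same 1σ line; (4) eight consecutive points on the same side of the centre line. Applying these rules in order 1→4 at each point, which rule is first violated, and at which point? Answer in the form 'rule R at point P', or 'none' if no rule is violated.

rule 1 at point 16

Zone of each point (C = within 1σ̂, B = 1σ̂–2σ̂, A = 2σ̂–3σ̂, * = beyond 3σ̂; sign = side of CL): 1:+C, 2:+C, 3:-C, 4:-C, 5:-C, 6:+C, 7:+C, 8:+B, 9:+C, 10:-C, 11:-C, 12:-B, 13:+B, 14:+C, 15:+B, 16:+*
Rule 1 (one point beyond the 3σ limits) is satisfied at point 16.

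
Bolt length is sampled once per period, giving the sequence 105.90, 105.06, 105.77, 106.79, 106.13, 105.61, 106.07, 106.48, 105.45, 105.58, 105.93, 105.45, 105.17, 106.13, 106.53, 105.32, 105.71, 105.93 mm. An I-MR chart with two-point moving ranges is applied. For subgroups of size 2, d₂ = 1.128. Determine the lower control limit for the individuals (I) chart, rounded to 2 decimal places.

X̄ = (105.90 + 105.06 + 105.77 + 106.79 + 106.13 + 105.61 + 106.07 + 106.48 + 105.45 + 105.58 + 105.93 + 105.45 + 105.17 + 106.13 + 106.53 + 105.32 + 105.71 + 105.93) / 18 = 105.8339
Moving ranges: 0.84, 0.71, 1.02, 0.66, 0.52, 0.46, 0.41, 1.03, 0.13, 0.35, 0.48, 0.28, 0.96, 0.40, 1.21, 0.39, 0.22; M̄R̄ = 10.0700 / 17 = 0.5924
LCL = X̄ − 3·M̄R̄/d₂ = 105.8339 − 3 × 0.5924 / 1.128 = 104.2585

104.26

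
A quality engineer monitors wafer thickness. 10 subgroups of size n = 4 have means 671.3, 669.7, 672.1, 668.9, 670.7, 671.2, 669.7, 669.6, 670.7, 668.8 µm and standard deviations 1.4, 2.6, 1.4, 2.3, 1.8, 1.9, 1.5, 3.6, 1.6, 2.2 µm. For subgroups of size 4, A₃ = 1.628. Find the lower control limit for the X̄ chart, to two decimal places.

X̄̄ = (671.3 + 669.7 + 672.1 + 668.9 + 670.7 + 671.2 + 669.7 + 669.6 + 670.7 + 668.8) / 10 = 670.2700
s̄ = (1.4 + 2.6 + 1.4 + 2.3 + 1.8 + 1.9 + 1.5 + 3.6 + 1.6 + 2.2) / 10 = 2.0300
LCL = X̄̄ − A₃·s̄ = 670.2700 − 1.628 × 2.0300 = 666.9652

666.97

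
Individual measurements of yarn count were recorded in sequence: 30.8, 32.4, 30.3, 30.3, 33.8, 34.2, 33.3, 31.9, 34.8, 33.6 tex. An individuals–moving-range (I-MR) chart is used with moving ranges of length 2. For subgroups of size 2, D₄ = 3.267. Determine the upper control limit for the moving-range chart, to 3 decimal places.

Moving ranges: 1.6, 2.1, 0.0, 3.5, 0.4, 0.9, 1.4, 2.9, 1.2; M̄R̄ = 14.0000 / 9 = 1.5556
UCL_MR = D₄·M̄R̄ = 3.267 × 1.5556 = 5.0820

5.082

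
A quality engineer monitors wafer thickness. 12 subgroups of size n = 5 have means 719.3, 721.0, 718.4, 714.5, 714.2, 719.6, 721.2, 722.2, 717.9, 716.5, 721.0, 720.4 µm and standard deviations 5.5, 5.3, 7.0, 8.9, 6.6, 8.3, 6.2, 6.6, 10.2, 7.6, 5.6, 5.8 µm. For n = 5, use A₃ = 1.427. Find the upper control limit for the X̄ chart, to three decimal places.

728.791

X̄̄ = (719.3 + 721.0 + 718.4 + 714.5 + 714.2 + 719.6 + 721.2 + 722.2 + 717.9 + 716.5 + 721.0 + 720.4) / 12 = 718.8500
s̄ = (5.5 + 5.3 + 7.0 + 8.9 + 6.6 + 8.3 + 6.2 + 6.6 + 10.2 + 7.6 + 5.6 + 5.8) / 12 = 6.9667
UCL = X̄̄ + A₃·s̄ = 718.8500 + 1.427 × 6.9667 = 728.7914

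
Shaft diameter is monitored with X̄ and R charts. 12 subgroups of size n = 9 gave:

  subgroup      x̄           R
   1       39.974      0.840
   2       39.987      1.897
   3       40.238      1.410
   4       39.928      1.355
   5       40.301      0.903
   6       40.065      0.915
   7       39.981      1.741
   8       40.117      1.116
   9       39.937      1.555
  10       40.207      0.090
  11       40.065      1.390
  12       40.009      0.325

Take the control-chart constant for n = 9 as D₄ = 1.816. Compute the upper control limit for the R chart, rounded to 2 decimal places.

R̄ = (0.840 + 1.897 + 1.410 + 1.355 + 0.903 + 0.915 + 1.741 + 1.116 + 1.555 + 0.090 + 1.390 + 0.325) / 12 = 13.5370 / 12 = 1.1281
UCL_R = D₄·R̄ = 1.816 × 1.1281 = 2.0486

2.05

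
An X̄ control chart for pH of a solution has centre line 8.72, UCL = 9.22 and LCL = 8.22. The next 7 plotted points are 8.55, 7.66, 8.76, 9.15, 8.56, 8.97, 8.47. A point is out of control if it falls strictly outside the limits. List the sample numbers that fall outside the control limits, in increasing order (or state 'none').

Compare each point to [8.22, 9.22]: sample 2 = 7.66 < LCL.

2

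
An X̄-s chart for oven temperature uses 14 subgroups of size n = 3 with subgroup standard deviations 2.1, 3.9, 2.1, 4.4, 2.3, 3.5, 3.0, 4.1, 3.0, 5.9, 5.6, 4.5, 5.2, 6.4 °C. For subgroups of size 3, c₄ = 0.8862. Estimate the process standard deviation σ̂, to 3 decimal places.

4.514

s̄ = (2.1 + 3.9 + 2.1 + 4.4 + 2.3 + 3.5 + 3.0 + 4.1 + 3.0 + 5.9 + 5.6 + 4.5 + 5.2 + 6.4) / 14 = 4.0000
σ̂ = s̄ / c₄ = 4.0000 / 0.8862 = 4.5137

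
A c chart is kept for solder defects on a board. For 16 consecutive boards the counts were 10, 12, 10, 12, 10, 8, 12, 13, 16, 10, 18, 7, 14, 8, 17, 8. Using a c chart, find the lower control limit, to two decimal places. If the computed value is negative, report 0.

1.36

c̄ = (10 + 12 + 10 + 12 + 10 + 8 + 12 + 13 + 16 + 10 + 18 + 7 + 14 + 8 + 17 + 8) / 16 = 185 / 16 = 11.5625
LCL = c̄ − 3√c̄ = 11.5625 − 3 × 3.4004 = 1.3614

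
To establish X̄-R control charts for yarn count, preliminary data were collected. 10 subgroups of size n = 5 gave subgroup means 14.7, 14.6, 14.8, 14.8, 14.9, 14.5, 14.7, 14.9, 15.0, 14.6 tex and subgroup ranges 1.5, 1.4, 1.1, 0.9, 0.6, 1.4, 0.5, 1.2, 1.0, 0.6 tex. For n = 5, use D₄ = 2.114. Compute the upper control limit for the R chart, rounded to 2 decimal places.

2.16

R̄ = (1.5 + 1.4 + 1.1 + 0.9 + 0.6 + 1.4 + 0.5 + 1.2 + 1.0 + 0.6) / 10 = 10.2000 / 10 = 1.0200
UCL_R = D₄·R̄ = 2.114 × 1.0200 = 2.1563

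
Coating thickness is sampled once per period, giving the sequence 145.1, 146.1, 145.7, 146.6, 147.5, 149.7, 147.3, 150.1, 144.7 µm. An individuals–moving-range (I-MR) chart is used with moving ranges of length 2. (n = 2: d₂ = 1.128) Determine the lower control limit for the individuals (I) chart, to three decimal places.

X̄ = (145.1 + 146.1 + 145.7 + 146.6 + 147.5 + 149.7 + 147.3 + 150.1 + 144.7) / 9 = 146.9778
Moving ranges: 1.0, 0.4, 0.9, 0.9, 2.2, 2.4, 2.8, 5.4; M̄R̄ = 16.0000 / 8 = 2.0000
LCL = X̄ − 3·M̄R̄/d₂ = 146.9778 − 3 × 2.0000 / 1.128 = 141.6586

141.659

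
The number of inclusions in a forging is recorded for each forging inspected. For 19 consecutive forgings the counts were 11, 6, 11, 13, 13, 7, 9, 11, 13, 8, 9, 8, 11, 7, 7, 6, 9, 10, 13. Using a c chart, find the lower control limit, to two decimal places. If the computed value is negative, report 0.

0.29

c̄ = (11 + 6 + 11 + 13 + 13 + 7 + 9 + 11 + 13 + 8 + 9 + 8 + 11 + 7 + 7 + 6 + 9 + 10 + 13) / 19 = 182 / 19 = 9.5789
LCL = c̄ − 3√c̄ = 9.5789 − 3 × 3.0950 = 0.2940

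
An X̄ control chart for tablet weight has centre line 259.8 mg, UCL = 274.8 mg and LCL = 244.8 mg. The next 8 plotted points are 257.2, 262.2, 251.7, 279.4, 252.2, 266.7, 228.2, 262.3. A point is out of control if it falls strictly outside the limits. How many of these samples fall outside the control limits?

2

Compare each point to [244.8, 274.8]: sample 4 = 279.4 > UCL; sample 7 = 228.2 < LCL.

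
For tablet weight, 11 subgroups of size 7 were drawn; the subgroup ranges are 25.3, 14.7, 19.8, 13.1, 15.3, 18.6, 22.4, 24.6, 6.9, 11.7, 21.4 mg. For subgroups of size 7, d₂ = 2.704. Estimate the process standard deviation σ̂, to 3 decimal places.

R̄ = (25.3 + 14.7 + 19.8 + 13.1 + 15.3 + 18.6 + 22.4 + 24.6 + 6.9 + 11.7 + 21.4) / 11 = 17.6182
σ̂ = R̄ / d₂ = 17.6182 / 2.704 = 6.5156

6.516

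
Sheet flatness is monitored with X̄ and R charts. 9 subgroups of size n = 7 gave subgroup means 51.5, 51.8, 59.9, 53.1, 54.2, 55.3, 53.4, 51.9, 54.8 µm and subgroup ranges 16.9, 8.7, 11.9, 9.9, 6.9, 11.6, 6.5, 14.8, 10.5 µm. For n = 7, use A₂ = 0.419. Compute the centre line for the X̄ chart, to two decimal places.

X̄̄ = (51.5 + 51.8 + 59.9 + 53.1 + 54.2 + 55.3 + 53.4 + 51.9 + 54.8) / 9 = 485.9000 / 9 = 53.9889
CL = X̄̄ = 53.9889

53.99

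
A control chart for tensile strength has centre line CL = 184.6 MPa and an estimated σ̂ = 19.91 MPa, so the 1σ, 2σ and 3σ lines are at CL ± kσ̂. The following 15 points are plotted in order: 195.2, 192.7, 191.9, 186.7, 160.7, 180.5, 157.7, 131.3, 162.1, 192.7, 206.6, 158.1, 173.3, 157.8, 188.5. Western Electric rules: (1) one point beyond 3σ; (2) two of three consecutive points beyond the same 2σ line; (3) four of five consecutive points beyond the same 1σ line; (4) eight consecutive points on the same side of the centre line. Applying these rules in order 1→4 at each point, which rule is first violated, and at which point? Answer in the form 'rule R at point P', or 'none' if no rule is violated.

Zone of each point (C = within 1σ̂, B = 1σ̂–2σ̂, A = 2σ̂–3σ̂, * = beyond 3σ̂; sign = side of CL): 1:+C, 2:+C, 3:+C, 4:+C, 5:-B, 6:-C, 7:-B, 8:-A, 9:-B, 10:+C, 11:+B, 12:-B, 13:-C, 14:-B, 15:+C
Rule 3 (four of five consecutive points beyond the same 1σ limit) is satisfied at point 9.

rule 3 at point 9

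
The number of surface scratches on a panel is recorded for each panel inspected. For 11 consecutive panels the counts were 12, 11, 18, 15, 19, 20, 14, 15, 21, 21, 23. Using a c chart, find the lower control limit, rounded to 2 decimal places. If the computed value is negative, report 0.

c̄ = (12 + 11 + 18 + 15 + 19 + 20 + 14 + 15 + 21 + 21 + 23) / 11 = 189 / 11 = 17.1818
LCL = c̄ − 3√c̄ = 17.1818 − 3 × 4.1451 = 4.7465

4.75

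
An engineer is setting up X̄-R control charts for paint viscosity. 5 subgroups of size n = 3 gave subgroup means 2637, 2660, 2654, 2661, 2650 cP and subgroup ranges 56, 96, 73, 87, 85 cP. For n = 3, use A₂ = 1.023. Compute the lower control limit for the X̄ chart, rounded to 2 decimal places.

2571.17

X̄̄ = (2637 + 2660 + 2654 + 2661 + 2650) / 5 = 13262.0000 / 5 = 2652.4000
R̄ = (56 + 96 + 73 + 87 + 85) / 5 = 397.0000 / 5 = 79.4000
LCL = X̄̄ − A₂·R̄ = 2652.4000 − 1.023 × 79.4000 = 2571.1738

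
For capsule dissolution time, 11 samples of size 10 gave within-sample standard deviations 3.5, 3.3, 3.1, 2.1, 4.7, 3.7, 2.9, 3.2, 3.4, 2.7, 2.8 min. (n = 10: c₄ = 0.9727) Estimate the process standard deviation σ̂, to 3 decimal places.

3.309

s̄ = (3.5 + 3.3 + 3.1 + 2.1 + 4.7 + 3.7 + 2.9 + 3.2 + 3.4 + 2.7 + 2.8) / 11 = 3.2182
σ̂ = s̄ / c₄ = 3.2182 / 0.9727 = 3.3085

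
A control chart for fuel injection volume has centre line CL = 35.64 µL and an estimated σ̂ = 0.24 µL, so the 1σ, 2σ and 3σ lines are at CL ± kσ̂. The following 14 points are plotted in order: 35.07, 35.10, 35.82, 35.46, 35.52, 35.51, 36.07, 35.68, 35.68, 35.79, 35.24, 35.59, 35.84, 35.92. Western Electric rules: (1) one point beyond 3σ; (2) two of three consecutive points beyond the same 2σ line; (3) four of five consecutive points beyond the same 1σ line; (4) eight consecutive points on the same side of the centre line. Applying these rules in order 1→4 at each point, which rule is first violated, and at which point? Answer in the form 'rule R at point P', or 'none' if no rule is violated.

rule 2 at point 2

Zone of each point (C = within 1σ̂, B = 1σ̂–2σ̂, A = 2σ̂–3σ̂, * = beyond 3σ̂; sign = side of CL): 1:-A, 2:-A, 3:+C, 4:-C, 5:-C, 6:-C, 7:+B, 8:+C, 9:+C, 10:+C, 11:-B, 12:-C, 13:+C, 14:+B
Rule 2 (two of three consecutive points beyond the same 2σ limit) is satisfied at point 2.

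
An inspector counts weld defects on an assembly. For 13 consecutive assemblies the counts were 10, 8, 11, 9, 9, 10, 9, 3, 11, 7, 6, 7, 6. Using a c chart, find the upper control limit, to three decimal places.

c̄ = (10 + 8 + 11 + 9 + 9 + 10 + 9 + 3 + 11 + 7 + 6 + 7 + 6) / 13 = 106 / 13 = 8.1538
UCL = c̄ + 3√c̄ = 8.1538 + 3 × √8.1538 = 8.1538 + 3 × 2.8555 = 16.7203

16.720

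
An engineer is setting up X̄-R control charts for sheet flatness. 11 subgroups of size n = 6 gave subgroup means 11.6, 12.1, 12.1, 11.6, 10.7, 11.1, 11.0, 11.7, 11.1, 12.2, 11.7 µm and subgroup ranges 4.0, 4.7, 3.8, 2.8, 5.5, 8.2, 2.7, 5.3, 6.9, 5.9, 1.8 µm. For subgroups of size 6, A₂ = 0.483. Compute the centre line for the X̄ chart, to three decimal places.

11.536

X̄̄ = (11.6 + 12.1 + 12.1 + 11.6 + 10.7 + 11.1 + 11.0 + 11.7 + 11.1 + 12.2 + 11.7) / 11 = 126.9000 / 11 = 11.5364
CL = X̄̄ = 11.5364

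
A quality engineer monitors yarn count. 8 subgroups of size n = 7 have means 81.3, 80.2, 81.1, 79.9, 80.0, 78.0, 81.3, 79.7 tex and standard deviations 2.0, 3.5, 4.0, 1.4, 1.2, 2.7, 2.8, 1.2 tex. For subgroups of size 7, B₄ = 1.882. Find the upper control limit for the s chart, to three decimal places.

s̄ = (2.0 + 3.5 + 4.0 + 1.4 + 1.2 + 2.7 + 2.8 + 1.2) / 8 = 2.3500
UCL_s = B₄·s̄ = 1.882 × 2.3500 = 4.4227

4.423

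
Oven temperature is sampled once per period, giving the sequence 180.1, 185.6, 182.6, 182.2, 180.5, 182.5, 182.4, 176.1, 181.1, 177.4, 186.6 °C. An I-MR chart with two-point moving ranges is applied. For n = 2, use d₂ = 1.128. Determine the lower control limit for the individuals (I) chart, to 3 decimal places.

171.741

X̄ = (180.1 + 185.6 + 182.6 + 182.2 + 180.5 + 182.5 + 182.4 + 176.1 + 181.1 + 177.4 + 186.6) / 11 = 181.5545
Moving ranges: 5.5, 3.0, 0.4, 1.7, 2.0, 0.1, 6.3, 5.0, 3.7, 9.2; M̄R̄ = 36.9000 / 10 = 3.6900
LCL = X̄ − 3·M̄R̄/d₂ = 181.5545 − 3 × 3.6900 / 1.128 = 171.7407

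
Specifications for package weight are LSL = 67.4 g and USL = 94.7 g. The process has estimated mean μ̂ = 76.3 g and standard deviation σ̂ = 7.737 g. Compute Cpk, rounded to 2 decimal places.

Cpu = (USL − μ̂) / (3σ̂) = (94.7 − 76.3) / (3 × 7.737) = 0.7927; Cpl = (μ̂ − LSL) / (3σ̂) = (76.3 − 67.4) / (3 × 7.737) = 0.3834; Cpk = min(Cpu, Cpl) = 0.3834

0.38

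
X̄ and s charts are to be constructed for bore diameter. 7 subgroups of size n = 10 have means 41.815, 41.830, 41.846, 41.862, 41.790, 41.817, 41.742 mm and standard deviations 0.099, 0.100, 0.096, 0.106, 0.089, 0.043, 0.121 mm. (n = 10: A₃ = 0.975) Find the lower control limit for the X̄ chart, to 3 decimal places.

41.723

X̄̄ = (41.815 + 41.830 + 41.846 + 41.862 + 41.790 + 41.817 + 41.742) / 7 = 41.8146
s̄ = (0.099 + 0.100 + 0.096 + 0.106 + 0.089 + 0.043 + 0.121) / 7 = 0.0934
LCL = X̄̄ − A₃·s̄ = 41.8146 − 0.975 × 0.0934 = 41.7235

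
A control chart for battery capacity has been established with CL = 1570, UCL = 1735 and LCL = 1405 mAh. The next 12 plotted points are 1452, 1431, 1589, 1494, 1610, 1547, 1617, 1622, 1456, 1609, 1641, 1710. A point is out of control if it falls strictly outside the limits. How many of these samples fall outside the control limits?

All 12 points lie within [1405, 1735].

0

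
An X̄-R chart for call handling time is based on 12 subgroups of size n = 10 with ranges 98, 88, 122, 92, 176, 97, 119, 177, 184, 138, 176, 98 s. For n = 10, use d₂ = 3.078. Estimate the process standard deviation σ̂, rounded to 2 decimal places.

R̄ = (98 + 88 + 122 + 92 + 176 + 97 + 119 + 177 + 184 + 138 + 176 + 98) / 12 = 130.4167
σ̂ = R̄ / d₂ = 130.4167 / 3.078 = 42.3706

42.37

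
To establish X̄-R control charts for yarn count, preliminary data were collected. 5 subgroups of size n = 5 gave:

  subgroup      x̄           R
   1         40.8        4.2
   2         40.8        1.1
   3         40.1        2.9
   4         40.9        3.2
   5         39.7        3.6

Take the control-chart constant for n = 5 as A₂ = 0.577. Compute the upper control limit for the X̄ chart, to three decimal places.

X̄̄ = (40.8 + 40.8 + 40.1 + 40.9 + 39.7) / 5 = 202.3000 / 5 = 40.4600
R̄ = (4.2 + 1.1 + 2.9 + 3.2 + 3.6) / 5 = 15.0000 / 5 = 3.0000
UCL = X̄̄ + A₂·R̄ = 40.4600 + 0.577 × 3.0000 = 42.1910

42.191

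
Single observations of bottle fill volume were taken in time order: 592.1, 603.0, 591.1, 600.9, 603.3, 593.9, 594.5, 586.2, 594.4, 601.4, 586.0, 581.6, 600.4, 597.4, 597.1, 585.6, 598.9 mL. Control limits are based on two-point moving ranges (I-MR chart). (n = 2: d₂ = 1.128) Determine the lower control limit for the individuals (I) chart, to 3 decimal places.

572.103

X̄ = (592.1 + 603.0 + 591.1 + 600.9 + 603.3 + 593.9 + 594.5 + 586.2 + 594.4 + 601.4 + 586.0 + 581.6 + 600.4 + 597.4 + 597.1 + 585.6 + 598.9) / 17 = 594.5765
Moving ranges: 10.9, 11.9, 9.8, 2.4, 9.4, 0.6, 8.3, 8.2, 7.0, 15.4, 4.4, 18.8, 3.0, 0.3, 11.5, 13.3; M̄R̄ = 135.2000 / 16 = 8.4500
LCL = X̄ − 3·M̄R̄/d₂ = 594.5765 − 3 × 8.4500 / 1.128 = 572.1031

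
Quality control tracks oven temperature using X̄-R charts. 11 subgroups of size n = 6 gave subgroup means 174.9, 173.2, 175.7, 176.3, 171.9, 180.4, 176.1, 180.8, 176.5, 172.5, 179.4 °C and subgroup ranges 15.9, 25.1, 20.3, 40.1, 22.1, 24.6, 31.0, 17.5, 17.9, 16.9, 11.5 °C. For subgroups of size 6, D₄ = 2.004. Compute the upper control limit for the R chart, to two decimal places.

44.25

R̄ = (15.9 + 25.1 + 20.3 + 40.1 + 22.1 + 24.6 + 31.0 + 17.5 + 17.9 + 16.9 + 11.5) / 11 = 242.9000 / 11 = 22.0818
UCL_R = D₄·R̄ = 2.004 × 22.0818 = 44.2520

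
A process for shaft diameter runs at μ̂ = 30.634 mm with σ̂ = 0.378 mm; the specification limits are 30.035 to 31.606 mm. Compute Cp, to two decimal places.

Cp = (USL − LSL) / (6σ̂) = (31.606 − 30.035) / (6 × 0.378) = 1.5710 / 2.2680 = 0.6927

0.69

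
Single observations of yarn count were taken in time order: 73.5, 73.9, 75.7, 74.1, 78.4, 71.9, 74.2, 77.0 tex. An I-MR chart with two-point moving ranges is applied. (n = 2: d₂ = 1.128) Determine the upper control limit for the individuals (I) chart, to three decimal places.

X̄ = (73.5 + 73.9 + 75.7 + 74.1 + 78.4 + 71.9 + 74.2 + 77.0) / 8 = 74.8375
Moving ranges: 0.4, 1.8, 1.6, 4.3, 6.5, 2.3, 2.8; M̄R̄ = 19.7000 / 7 = 2.8143
UCL = X̄ + 3·M̄R̄/d₂ = 74.8375 + 3 × 2.8143 / 1.128 = 82.3223

82.322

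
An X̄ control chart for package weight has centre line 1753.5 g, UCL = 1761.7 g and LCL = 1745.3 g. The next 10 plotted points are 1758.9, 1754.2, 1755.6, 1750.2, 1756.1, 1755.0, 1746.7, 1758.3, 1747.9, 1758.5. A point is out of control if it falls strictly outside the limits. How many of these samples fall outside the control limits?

0

All 10 points lie within [1745.3, 1761.7].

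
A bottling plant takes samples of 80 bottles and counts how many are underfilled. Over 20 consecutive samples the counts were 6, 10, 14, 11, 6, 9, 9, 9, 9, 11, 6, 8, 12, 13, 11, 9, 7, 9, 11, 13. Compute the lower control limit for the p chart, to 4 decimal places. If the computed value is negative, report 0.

p̄ = Σdᵢ / (k·n) = 193 / (20 × 80) = 0.12062
LCL = p̄ − 3·√(p̄(1−p̄)/n) = 0.12062 − 3 × 0.03641 = 0.01138

0.0114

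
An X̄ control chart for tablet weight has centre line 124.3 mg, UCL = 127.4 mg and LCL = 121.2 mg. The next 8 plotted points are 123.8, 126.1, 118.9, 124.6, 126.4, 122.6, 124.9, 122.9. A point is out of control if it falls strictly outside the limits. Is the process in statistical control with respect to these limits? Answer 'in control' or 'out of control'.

Compare each point to [121.2, 127.4]: sample 3 = 118.9 < LCL.

out of control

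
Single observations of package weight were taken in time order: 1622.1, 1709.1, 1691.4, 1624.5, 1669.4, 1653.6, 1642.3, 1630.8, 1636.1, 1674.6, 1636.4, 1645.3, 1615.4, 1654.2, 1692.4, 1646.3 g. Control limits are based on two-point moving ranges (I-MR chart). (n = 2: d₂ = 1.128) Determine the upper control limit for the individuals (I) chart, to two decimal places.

1741.22

X̄ = (1622.1 + 1709.1 + 1691.4 + 1624.5 + 1669.4 + 1653.6 + 1642.3 + 1630.8 + 1636.1 + 1674.6 + 1636.4 + 1645.3 + 1615.4 + 1654.2 + 1692.4 + 1646.3) / 16 = 1652.7438
Moving ranges: 87.0, 17.7, 66.9, 44.9, 15.8, 11.3, 11.5, 5.3, 38.5, 38.2, 8.9, 29.9, 38.8, 38.2, 46.1; M̄R̄ = 499.0000 / 15 = 33.2667
UCL = X̄ + 3·M̄R̄/d₂ = 1652.7438 + 3 × 33.2667 / 1.128 = 1741.2189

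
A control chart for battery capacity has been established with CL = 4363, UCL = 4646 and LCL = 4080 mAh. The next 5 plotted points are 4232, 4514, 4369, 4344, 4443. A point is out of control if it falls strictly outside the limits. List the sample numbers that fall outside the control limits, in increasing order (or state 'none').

All 5 points lie within [4080, 4646].

none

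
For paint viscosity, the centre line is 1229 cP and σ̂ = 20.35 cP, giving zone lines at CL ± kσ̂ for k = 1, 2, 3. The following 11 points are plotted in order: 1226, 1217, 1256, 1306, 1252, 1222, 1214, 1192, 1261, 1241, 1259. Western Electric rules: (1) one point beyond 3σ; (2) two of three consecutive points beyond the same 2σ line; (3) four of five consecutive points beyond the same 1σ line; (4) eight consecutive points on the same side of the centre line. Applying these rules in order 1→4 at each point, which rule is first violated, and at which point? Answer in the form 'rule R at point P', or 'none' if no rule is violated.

rule 1 at point 4

Zone of each point (C = within 1σ̂, B = 1σ̂–2σ̂, A = 2σ̂–3σ̂, * = beyond 3σ̂; sign = side of CL): 1:-C, 2:-C, 3:+B, 4:+*, 5:+B, 6:-C, 7:-C, 8:-B, 9:+B, 10:+C, 11:+B
Rule 1 (one point beyond the 3σ limits) is satisfied at point 4.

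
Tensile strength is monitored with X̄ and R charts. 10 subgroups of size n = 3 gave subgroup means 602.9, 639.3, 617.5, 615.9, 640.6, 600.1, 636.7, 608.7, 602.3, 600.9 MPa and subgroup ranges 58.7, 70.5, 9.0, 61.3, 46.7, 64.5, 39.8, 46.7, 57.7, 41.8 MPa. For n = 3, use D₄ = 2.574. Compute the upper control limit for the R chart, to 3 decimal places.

R̄ = (58.7 + 70.5 + 9.0 + 61.3 + 46.7 + 64.5 + 39.8 + 46.7 + 57.7 + 41.8) / 10 = 496.7000 / 10 = 49.6700
UCL_R = D₄·R̄ = 2.574 × 49.6700 = 127.8506

127.851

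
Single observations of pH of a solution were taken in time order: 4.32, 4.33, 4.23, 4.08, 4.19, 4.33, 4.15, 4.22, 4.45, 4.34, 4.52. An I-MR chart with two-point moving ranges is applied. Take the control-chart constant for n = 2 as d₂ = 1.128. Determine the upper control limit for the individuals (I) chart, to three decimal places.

X̄ = (4.32 + 4.33 + 4.23 + 4.08 + 4.19 + 4.33 + 4.15 + 4.22 + 4.45 + 4.34 + 4.52) / 11 = 4.2873
Moving ranges: 0.01, 0.10, 0.15, 0.11, 0.14, 0.18, 0.07, 0.23, 0.11, 0.18; M̄R̄ = 1.2800 / 10 = 0.1280
UCL = X̄ + 3·M̄R̄/d₂ = 4.2873 + 3 × 0.1280 / 1.128 = 4.6277

4.628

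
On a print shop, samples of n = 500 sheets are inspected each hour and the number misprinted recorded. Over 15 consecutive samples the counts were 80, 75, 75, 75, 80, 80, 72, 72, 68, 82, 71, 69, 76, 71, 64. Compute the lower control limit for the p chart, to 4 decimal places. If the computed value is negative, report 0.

p̄ = Σdᵢ / (k·n) = 1110 / (15 × 500) = 0.14800
LCL = p̄ − 3·√(p̄(1−p̄)/n) = 0.14800 − 3 × 0.01588 = 0.10036

0.1004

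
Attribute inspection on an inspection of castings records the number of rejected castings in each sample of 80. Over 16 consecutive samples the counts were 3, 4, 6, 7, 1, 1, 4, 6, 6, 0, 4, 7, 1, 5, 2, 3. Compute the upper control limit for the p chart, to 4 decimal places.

p̄ = Σdᵢ / (k·n) = 60 / (16 × 80) = 0.04688
UCL = p̄ + 3·√(p̄(1−p̄)/n) = 0.04688 + 3 × √(0.04688×0.95312/80) = 0.04688 + 3 × 0.02363 = 0.11777

0.1178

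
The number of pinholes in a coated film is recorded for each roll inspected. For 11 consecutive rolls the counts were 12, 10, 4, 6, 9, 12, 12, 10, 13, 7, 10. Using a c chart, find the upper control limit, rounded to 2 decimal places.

18.81

c̄ = (12 + 10 + 4 + 6 + 9 + 12 + 12 + 10 + 13 + 7 + 10) / 11 = 105 / 11 = 9.5455
UCL = c̄ + 3√c̄ = 9.5455 + 3 × √9.5455 = 9.5455 + 3 × 3.0896 = 18.8142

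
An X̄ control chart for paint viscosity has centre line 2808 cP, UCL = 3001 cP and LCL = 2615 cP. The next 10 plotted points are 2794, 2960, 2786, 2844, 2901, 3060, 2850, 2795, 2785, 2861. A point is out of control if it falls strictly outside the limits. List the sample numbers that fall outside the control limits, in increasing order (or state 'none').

Compare each point to [2615, 3001]: sample 6 = 3060 > UCL.

6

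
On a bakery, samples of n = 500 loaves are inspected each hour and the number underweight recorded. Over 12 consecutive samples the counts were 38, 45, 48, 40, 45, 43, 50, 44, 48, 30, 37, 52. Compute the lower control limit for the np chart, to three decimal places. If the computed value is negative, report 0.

24.460

p̄ = Σdᵢ / (k·n) = 520 / (12 × 500) = 0.08667
LCL = np̄ − 3·√(np̄(1−p̄)) = 43.3333 − 3 × 6.2911 = 24.4601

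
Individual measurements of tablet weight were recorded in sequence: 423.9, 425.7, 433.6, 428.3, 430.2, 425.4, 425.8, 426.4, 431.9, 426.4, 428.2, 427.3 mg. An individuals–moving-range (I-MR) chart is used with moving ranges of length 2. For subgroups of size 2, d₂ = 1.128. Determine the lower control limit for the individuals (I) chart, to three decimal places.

X̄ = (423.9 + 425.7 + 433.6 + 428.3 + 430.2 + 425.4 + 425.8 + 426.4 + 431.9 + 426.4 + 428.2 + 427.3) / 12 = 427.7583
Moving ranges: 1.8, 7.9, 5.3, 1.9, 4.8, 0.4, 0.6, 5.5, 5.5, 1.8, 0.9; M̄R̄ = 36.4000 / 11 = 3.3091
LCL = X̄ − 3·M̄R̄/d₂ = 427.7583 − 3 × 3.3091 / 1.128 = 418.9576

418.958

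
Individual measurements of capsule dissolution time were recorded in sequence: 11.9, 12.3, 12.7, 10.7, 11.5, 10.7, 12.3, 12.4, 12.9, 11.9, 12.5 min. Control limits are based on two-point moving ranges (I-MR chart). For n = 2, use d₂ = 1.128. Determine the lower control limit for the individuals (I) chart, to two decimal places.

X̄ = (11.9 + 12.3 + 12.7 + 10.7 + 11.5 + 10.7 + 12.3 + 12.4 + 12.9 + 11.9 + 12.5) / 11 = 11.9818
Moving ranges: 0.4, 0.4, 2.0, 0.8, 0.8, 1.6, 0.1, 0.5, 1.0, 0.6; M̄R̄ = 8.2000 / 10 = 0.8200
LCL = X̄ − 3·M̄R̄/d₂ = 11.9818 − 3 × 0.8200 / 1.128 = 9.8010

9.80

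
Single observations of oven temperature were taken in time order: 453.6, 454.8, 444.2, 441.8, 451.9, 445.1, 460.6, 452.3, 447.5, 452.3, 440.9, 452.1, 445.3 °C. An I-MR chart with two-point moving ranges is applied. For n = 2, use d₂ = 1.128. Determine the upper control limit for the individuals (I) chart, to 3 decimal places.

X̄ = (453.6 + 454.8 + 444.2 + 441.8 + 451.9 + 445.1 + 460.6 + 452.3 + 447.5 + 452.3 + 440.9 + 452.1 + 445.3) / 13 = 449.4154
Moving ranges: 1.2, 10.6, 2.4, 10.1, 6.8, 15.5, 8.3, 4.8, 4.8, 11.4, 11.2, 6.8; M̄R̄ = 93.9000 / 12 = 7.8250
UCL = X̄ + 3·M̄R̄/d₂ = 449.4154 + 3 × 7.8250 / 1.128 = 470.2266

470.227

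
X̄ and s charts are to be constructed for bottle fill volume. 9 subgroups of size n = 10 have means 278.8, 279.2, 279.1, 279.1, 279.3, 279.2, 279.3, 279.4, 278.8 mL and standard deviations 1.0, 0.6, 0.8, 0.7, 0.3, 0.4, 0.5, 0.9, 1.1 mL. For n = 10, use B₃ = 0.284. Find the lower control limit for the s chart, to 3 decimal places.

s̄ = (1.0 + 0.6 + 0.8 + 0.7 + 0.3 + 0.4 + 0.5 + 0.9 + 1.1) / 9 = 0.7000
LCL_s = B₃·s̄ = 0.284 × 0.7000 = 0.1988

0.199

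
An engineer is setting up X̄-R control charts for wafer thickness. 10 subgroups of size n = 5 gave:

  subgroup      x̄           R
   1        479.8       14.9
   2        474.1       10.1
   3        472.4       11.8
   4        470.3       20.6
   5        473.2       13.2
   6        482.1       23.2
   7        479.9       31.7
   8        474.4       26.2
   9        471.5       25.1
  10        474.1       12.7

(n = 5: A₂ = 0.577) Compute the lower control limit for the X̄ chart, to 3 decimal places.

464.246

X̄̄ = (479.8 + 474.1 + 472.4 + 470.3 + 473.2 + 482.1 + 479.9 + 474.4 + 471.5 + 474.1) / 10 = 4751.8000 / 10 = 475.1800
R̄ = (14.9 + 10.1 + 11.8 + 20.6 + 13.2 + 23.2 + 31.7 + 26.2 + 25.1 + 12.7) / 10 = 189.5000 / 10 = 18.9500
LCL = X̄̄ − A₂·R̄ = 475.1800 − 0.577 × 18.9500 = 464.2459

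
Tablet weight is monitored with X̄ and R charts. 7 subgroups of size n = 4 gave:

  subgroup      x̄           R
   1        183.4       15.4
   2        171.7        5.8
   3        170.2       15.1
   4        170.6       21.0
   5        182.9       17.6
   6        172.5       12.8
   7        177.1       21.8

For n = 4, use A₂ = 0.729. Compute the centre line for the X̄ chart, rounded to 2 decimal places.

X̄̄ = (183.4 + 171.7 + 170.2 + 170.6 + 182.9 + 172.5 + 177.1) / 7 = 1228.4000 / 7 = 175.4857
CL = X̄̄ = 175.4857

175.49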